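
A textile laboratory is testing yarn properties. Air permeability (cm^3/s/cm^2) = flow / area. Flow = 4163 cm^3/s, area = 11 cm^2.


Formula: Air Permeability = Airflow / Test Area
AP = 4163 cm^3/s / 11 cm^2
AP = 378.5 cm^3/s/cm^2

378.5 cm^3/s/cm^2


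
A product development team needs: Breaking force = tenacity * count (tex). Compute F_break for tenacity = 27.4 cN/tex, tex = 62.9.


Formula: Breaking force = Tenacity * Linear density
F = 27.4 cN/tex * 62.9 tex
F = 1723.46 cN

1723.46 cN


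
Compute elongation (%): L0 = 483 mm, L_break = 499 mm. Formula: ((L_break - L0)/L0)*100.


Formula: Elongation (%) = ((L_break - L0) / L0) * 100
Step 1: Extension = 499 - 483 = 16 mm
Step 2: Elongation = (16 / 483) * 100
Step 3: Elongation = 0.033126 * 100 = 3.3126% ≈ 3.3%

3.3%


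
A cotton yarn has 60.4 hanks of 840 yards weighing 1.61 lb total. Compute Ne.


Formula: Ne = hanks / mass_lb
Substituting: Ne = 60.4 / 1.61
Ne = 37.5

37.5 Ne


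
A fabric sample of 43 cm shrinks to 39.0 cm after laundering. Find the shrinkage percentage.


Formula: Shrinkage% = ((L_before - L_after) / L_before) * 100
Step 1: Shrinkage = 43 - 39.0 = 4.0 cm
Step 2: Shrinkage% = (4.0 / 43) * 100
Step 3: Shrinkage% = 0.093023 * 100 = 9.3023% ≈ 9.3%

9.3%


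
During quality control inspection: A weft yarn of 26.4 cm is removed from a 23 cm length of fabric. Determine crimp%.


Formula: Crimp% = ((L_yarn - L_fabric) / L_fabric) * 100
Step 1: Extension = 26.4 - 23 = 3.4 cm
Step 2: Crimp% = (3.4 / 23) * 100
Step 3: Crimp% = 0.147826 * 100 = 14.7826% ≈ 14.8%

14.8%


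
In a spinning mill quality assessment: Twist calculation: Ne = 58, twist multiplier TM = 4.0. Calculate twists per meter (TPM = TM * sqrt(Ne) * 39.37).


Formula: TPM = TM * sqrt(Ne) * 39.37
Step 1: sqrt(Ne) = sqrt(58) = 7.6158
Step 2: TM * sqrt(Ne) = 4.0 * 7.6158 = 30.4632
Step 3: TPM = 30.4632 * 39.37 = 1199 twists/m

1199 twists/m


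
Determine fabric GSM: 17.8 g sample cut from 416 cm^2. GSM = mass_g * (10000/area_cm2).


Formula: GSM = mass_g / area_m2
Step 1: Convert area: 416 cm^2 = 416 / 10000 = 0.0416 m^2
Step 2: GSM = 17.8 g / 0.0416 m^2 = 427.9 g/m^2

427.9 g/m^2


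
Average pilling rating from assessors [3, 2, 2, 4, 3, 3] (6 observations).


Formula: Mean = sum / count
Sum = 3 + 2 + 2 + 4 + 3 + 3 = 17
Mean = 17 / 6 = 2.8

2.8


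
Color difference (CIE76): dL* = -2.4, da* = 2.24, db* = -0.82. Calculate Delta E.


Formula: Delta E = sqrt(dL*^2 + da*^2 + db*^2)
Step 1: dL*^2 = (-2.4)^2 = 5.76
Step 2: da*^2 = 2.24^2 = 5.0176
Step 3: db*^2 = (-0.82)^2 = 0.6724
Step 4: Sum = 5.76 + 5.0176 + 0.6724 = 11.45
Step 5: Delta E = sqrt(11.45) = 3.38

3.38 Delta E


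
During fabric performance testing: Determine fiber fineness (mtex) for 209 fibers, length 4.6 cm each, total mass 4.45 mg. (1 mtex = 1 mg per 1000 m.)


Formula: fineness (mtex) = mass (mg) / total length (km) = (mass_mg / total_length_m) * 1000
Step 1: Convert fiber length: 4.6 cm = 0.046 m
Step 2: Total fiber length = 209 * 0.046 = 9.614 m
Step 3: Linear density = 4.45 mg / 9.614 m = 0.4629 mg/m
Step 4: fineness = 0.4629 * 1000 = 462.9 mtex

462.9 mtex


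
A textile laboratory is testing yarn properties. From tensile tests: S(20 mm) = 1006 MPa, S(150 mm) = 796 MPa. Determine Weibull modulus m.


Formula: m = ln(L1/L2) / ln(S2/S1)
Step 1: ln(L1/L2) = ln(20/150) = -2.01490
Step 2: S2/S1 = 796/1006 = 0.79125
Step 3: ln(S2/S1) = ln(0.79125) = -0.23414
Step 4: m = -2.01490 / -0.23414 = 8.61

8.61 (Weibull m)


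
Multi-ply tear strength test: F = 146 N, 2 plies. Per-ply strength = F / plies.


Formula: Per-ply strength = Total force / Number of plies
Per-ply = 146 N / 2
Per-ply = 73 N

73 N


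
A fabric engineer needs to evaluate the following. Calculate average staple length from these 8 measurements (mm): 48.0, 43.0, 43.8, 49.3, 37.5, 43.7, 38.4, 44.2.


Formula: Mean = sum of lengths / count
Sum = 48.0 + 43.0 + 43.8 + 49.3 + 37.5 + 43.7 + 38.4 + 44.2
Sum = 347.9 mm
Mean = 347.9 / 8 = 43.49 mm

43.49 mm


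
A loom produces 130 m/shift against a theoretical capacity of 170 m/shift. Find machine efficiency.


Formula: Efficiency% = (Actual output / Theoretical output) * 100
Efficiency% = (130 / 170) * 100
Efficiency% = 0.764706 * 100 = 76.4706% ≈ 76.5%

76.5%


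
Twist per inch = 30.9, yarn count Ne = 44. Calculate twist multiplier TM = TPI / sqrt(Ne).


Formula: TM = TPI / sqrt(Ne)
Step 1: sqrt(Ne) = sqrt(44) = 6.6332
Step 2: TM = 30.9 / 6.6332 = 4.66

4.66 TM


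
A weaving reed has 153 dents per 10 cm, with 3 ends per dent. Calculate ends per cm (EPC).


Formula: EPC = (dents per 10 cm * ends per dent) / 10
Step 1: Total ends per 10 cm = 153 * 3 = 459
Step 2: EPC = 459 / 10 = 45.9 ends/cm

45.9 ends/cm


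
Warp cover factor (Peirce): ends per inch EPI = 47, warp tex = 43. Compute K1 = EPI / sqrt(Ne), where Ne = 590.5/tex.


Formula: K1 = EPI / sqrt(Ne), with Ne = 590.5 / tex_warp
Step 1: Ne = 590.5 / 43 = 13.733
Step 2: sqrt(Ne) = sqrt(13.733) = 3.7058
Step 3: K1 = 47 / 3.7058 = 12.7

12.7


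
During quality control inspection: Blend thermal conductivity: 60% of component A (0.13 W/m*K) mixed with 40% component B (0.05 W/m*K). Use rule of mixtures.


Formula: Blend property = (fraction_A * property_A) + (fraction_B * property_B)
Step 1: Contribution A = 60/100 * 0.13 W/m*K = 0.078 W/m*K
Step 2: Contribution B = 40/100 * 0.05 W/m*K = 0.02 W/m*K
Step 3: Blend thermal conductivity = 0.078 + 0.02 = 0.098 W/m*K

0.098 W/m*K


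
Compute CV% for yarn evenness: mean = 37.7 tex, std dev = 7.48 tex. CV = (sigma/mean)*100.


Formula: CV% = (standard deviation / mean) * 100
Step 1: Ratio = 7.48 / 37.7 = 0.198408
Step 2: CV% = 0.198408 * 100 = 19.8408% ≈ 19.8%

19.8%


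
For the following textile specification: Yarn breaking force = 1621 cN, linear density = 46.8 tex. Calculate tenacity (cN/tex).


Formula: Tenacity = Breaking force / Linear density
Tenacity = 1621 cN / 46.8 tex
Tenacity = 34.64 cN/tex

34.64 cN/tex


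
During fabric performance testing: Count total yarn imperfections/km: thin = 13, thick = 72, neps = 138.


Formula: Total = thin places + thick places + neps
Total = 13 + 72 + 138
Total = 223 imperfections/km

223 imperfections/km


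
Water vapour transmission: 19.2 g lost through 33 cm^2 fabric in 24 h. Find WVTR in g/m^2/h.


Formula: WVTR = mass_loss / (area * time)
Step 1: Convert area: 33 cm^2 = 0.0033 m^2
Step 2: WVTR = 19.2 g / (0.0033 m^2 * 24 h)
Step 3: WVTR = 19.2 / 0.0792 = 242.4 g/m^2/h

242.4 g/m^2/h


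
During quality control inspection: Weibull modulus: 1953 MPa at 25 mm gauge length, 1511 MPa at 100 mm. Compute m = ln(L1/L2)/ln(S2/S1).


Formula: m = ln(L1/L2) / ln(S2/S1)
Step 1: ln(L1/L2) = ln(25/100) = -1.38629
Step 2: S2/S1 = 1511/1953 = 0.77368
Step 3: ln(S2/S1) = ln(0.77368) = -0.25660
Step 4: m = -1.38629 / -0.25660 = 5.40

5.40 (Weibull m)


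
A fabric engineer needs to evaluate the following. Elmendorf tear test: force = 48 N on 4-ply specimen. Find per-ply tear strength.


Formula: Per-ply strength = Total force / Number of plies
Per-ply = 48 N / 4
Per-ply = 12 N

12 N


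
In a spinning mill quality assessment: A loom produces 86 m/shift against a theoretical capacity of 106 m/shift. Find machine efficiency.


Formula: Efficiency% = (Actual output / Theoretical output) * 100
Efficiency% = (86 / 106) * 100
Efficiency% = 0.811321 * 100 = 81.1321% ≈ 81.1%

81.1%


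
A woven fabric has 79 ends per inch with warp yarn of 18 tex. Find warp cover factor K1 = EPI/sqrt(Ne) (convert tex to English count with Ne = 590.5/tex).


Formula: K1 = EPI / sqrt(Ne), with Ne = 590.5 / tex_warp
Step 1: Ne = 590.5 / 18 = 32.806
Step 2: sqrt(Ne) = sqrt(32.806) = 5.7277
Step 3: K1 = 79 / 5.7277 = 13.8

13.8


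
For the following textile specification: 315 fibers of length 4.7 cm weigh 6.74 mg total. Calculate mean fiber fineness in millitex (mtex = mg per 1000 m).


Formula: fineness (mtex) = mass (mg) / total length (km) = (mass_mg / total_length_m) * 1000
Step 1: Convert fiber length: 4.7 cm = 0.047 m
Step 2: Total fiber length = 315 * 0.047 = 14.805 m
Step 3: Linear density = 6.74 mg / 14.805 m = 0.4553 mg/m
Step 4: fineness = 0.4553 * 1000 = 455.3 mtex

455.3 mtex


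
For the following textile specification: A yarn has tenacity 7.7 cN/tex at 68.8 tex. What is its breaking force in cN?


Formula: Breaking force = Tenacity * Linear density
F = 7.7 cN/tex * 68.8 tex
F = 529.76 cN

529.76 cN


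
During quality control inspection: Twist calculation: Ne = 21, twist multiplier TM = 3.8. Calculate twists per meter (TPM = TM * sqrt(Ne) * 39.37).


Formula: TPM = TM * sqrt(Ne) * 39.37
Step 1: sqrt(Ne) = sqrt(21) = 4.5826
Step 2: TM * sqrt(Ne) = 3.8 * 4.5826 = 17.4139
Step 3: TPM = 17.4139 * 39.37 = 686 twists/m

686 twists/m


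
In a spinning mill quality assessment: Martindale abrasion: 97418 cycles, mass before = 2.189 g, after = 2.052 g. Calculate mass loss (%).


Formula: Mass loss% = ((m_before - m_after) / m_before) * 100
Step 1: Mass loss = 2.189 - 2.052 = 0.137 g
Step 2: Ratio = 0.137 / 2.189 = 0.0625857
Step 3: Mass loss% = 0.0625857 * 100 = 6.25857% ≈ 6.26%

6.26%


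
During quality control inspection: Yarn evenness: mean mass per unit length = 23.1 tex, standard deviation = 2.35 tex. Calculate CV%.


Formula: CV% = (standard deviation / mean) * 100
Step 1: Ratio = 2.35 / 23.1 = 0.101732
Step 2: CV% = 0.101732 * 100 = 10.1732% ≈ 10.2%

10.2%


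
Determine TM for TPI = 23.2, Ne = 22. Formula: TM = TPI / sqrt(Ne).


Formula: TM = TPI / sqrt(Ne)
Step 1: sqrt(Ne) = sqrt(22) = 4.6904
Step 2: TM = 23.2 / 4.6904 = 4.95

4.95 TM


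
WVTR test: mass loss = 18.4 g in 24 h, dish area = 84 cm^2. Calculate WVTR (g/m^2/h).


Formula: WVTR = mass_loss / (area * time)
Step 1: Convert area: 84 cm^2 = 0.0084 m^2
Step 2: WVTR = 18.4 g / (0.0084 m^2 * 24 h)
Step 3: WVTR = 18.4 / 0.2016 = 91.3 g/m^2/h

91.3 g/m^2/h


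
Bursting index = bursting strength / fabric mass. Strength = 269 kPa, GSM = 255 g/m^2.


Formula: Bursting Index = Bursting Strength / Fabric GSM
BI = 269 kPa / 255 g/m^2
BI = 1.055 kPa/(g/m^2)

1.055 kPa/(g/m^2)


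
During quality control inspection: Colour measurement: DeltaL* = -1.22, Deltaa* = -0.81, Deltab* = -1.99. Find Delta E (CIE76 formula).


Formula: Delta E = sqrt(dL*^2 + da*^2 + db*^2)
Step 1: dL*^2 = (-1.22)^2 = 1.4884
Step 2: da*^2 = (-0.81)^2 = 0.6561
Step 3: db*^2 = (-1.99)^2 = 3.9601
Step 4: Sum = 1.4884 + 0.6561 + 3.9601 = 6.1046
Step 5: Delta E = sqrt(6.1046) = 2.47

2.47 Delta E


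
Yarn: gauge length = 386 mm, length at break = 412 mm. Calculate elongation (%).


Formula: Elongation (%) = ((L_break - L0) / L0) * 100
Step 1: Extension = 412 - 386 = 26 mm
Step 2: Elongation = (26 / 386) * 100
Step 3: Elongation = 0.067358 * 100 = 6.7358% ≈ 6.7%

6.7%


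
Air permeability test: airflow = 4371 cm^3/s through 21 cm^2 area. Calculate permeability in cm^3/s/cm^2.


Formula: Air Permeability = Airflow / Test Area
AP = 4371 cm^3/s / 21 cm^2
AP = 208.1 cm^3/s/cm^2

208.1 cm^3/s/cm^2


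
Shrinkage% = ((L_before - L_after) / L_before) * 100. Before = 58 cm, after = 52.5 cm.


Formula: Shrinkage% = ((L_before - L_after) / L_before) * 100
Step 1: Shrinkage = 58 - 52.5 = 5.5 cm
Step 2: Shrinkage% = (5.5 / 58) * 100
Step 3: Shrinkage% = 0.094828 * 100 = 9.4828% ≈ 9.5%

9.5%


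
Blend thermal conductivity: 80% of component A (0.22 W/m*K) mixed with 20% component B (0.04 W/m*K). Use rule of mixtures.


Formula: Blend property = (fraction_A * property_A) + (fraction_B * property_B)
Step 1: Contribution A = 80/100 * 0.22 W/m*K = 0.176 W/m*K
Step 2: Contribution B = 20/100 * 0.04 W/m*K = 0.008 W/m*K
Step 3: Blend thermal conductivity = 0.176 + 0.008 = 0.184 W/m*K

0.184 W/m*K


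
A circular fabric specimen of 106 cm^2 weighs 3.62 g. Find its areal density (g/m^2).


Formula: GSM = mass_g / area_m2
Step 1: Convert area: 106 cm^2 = 106 / 10000 = 0.0106 m^2
Step 2: GSM = 3.62 g / 0.0106 m^2 = 341.5 g/m^2

341.5 g/m^2


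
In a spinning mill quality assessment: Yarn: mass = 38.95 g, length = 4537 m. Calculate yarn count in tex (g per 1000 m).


Formula: Tex = (mass_g / length_m) * 1000
Substituting: Tex = (38.95 / 4537) * 1000
Intermediate: 38.95 / 4537 = 0.00858497 g/m
Tex = 0.00858497 * 1000 = 8.58 tex

8.58 tex


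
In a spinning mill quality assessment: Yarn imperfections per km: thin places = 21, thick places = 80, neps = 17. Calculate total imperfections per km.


Formula: Total = thin places + thick places + neps
Total = 21 + 80 + 17
Total = 118 imperfections/km

118 imperfections/km


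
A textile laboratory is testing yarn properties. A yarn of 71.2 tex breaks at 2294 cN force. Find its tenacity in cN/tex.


Formula: Tenacity = Breaking force / Linear density
Tenacity = 2294 cN / 71.2 tex
Tenacity = 32.22 cN/tex

32.22 cN/tex


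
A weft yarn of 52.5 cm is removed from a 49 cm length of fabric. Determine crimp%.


Formula: Crimp% = ((L_yarn - L_fabric) / L_fabric) * 100
Step 1: Extension = 52.5 - 49 = 3.5 cm
Step 2: Crimp% = (3.5 / 49) * 100
Step 3: Crimp% = 0.071429 * 100 = 7.1429% ≈ 7.1%

7.1%


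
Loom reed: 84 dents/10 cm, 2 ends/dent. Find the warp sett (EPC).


Formula: EPC = (dents per 10 cm * ends per dent) / 10
Step 1: Total ends per 10 cm = 84 * 2 = 168
Step 2: EPC = 168 / 10 = 16.8 ends/cm

16.8 ends/cm


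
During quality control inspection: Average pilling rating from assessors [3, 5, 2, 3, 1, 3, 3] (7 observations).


Formula: Mean = sum / count
Sum = 3 + 5 + 2 + 3 + 1 + 3 + 3 = 20
Mean = 20 / 7 = 2.9

2.9


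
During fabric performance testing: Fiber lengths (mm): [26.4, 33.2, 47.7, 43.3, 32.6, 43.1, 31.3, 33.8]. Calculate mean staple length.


Formula: Mean = sum of lengths / count
Sum = 26.4 + 33.2 + 47.7 + 43.3 + 32.6 + 43.1 + 31.3 + 33.8
Sum = 291.4 mm
Mean = 291.4 / 8 = 36.43 mm

36.43 mm


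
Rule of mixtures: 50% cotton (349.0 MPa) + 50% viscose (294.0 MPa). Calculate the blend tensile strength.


Formula: Blend property = (fraction_A * property_A) + (fraction_B * property_B)
Step 1: Contribution A = 50/100 * 349.0 MPa = 174.5 MPa
Step 2: Contribution B = 50/100 * 294.0 MPa = 147.0 MPa
Step 3: Blend tensile strength = 174.5 + 147.0 = 321.5 MPa

321.5 MPa


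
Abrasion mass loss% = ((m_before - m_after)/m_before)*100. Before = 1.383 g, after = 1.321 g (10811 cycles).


Formula: Mass loss% = ((m_before - m_after) / m_before) * 100
Step 1: Mass loss = 1.383 - 1.321 = 0.062 g
Step 2: Ratio = 0.062 / 1.383 = 0.0448301
Step 3: Mass loss% = 0.0448301 * 100 = 4.48301% ≈ 4.48%

4.48%


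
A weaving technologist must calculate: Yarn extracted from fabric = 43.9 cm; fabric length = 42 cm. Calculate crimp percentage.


Formula: Crimp% = ((L_yarn - L_fabric) / L_fabric) * 100
Step 1: Extension = 43.9 - 42 = 1.9 cm
Step 2: Crimp% = (1.9 / 42) * 100
Step 3: Crimp% = 0.045238 * 100 = 4.5238% ≈ 4.5%

4.5%


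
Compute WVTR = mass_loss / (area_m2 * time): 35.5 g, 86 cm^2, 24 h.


Formula: WVTR = mass_loss / (area * time)
Step 1: Convert area: 86 cm^2 = 0.0086 m^2
Step 2: WVTR = 35.5 g / (0.0086 m^2 * 24 h)
Step 3: WVTR = 35.5 / 0.2064 = 172.0 g/m^2/h

172.0 g/m^2/h


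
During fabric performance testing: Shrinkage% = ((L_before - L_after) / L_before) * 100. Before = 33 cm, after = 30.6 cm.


Formula: Shrinkage% = ((L_before - L_after) / L_before) * 100
Step 1: Shrinkage = 33 - 30.6 = 2.4 cm
Step 2: Shrinkage% = (2.4 / 33) * 100
Step 3: Shrinkage% = 0.072727 * 100 = 7.2727% ≈ 7.3%

7.3%


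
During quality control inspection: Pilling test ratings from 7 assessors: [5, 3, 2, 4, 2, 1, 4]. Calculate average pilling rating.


Formula: Mean = sum / count
Sum = 5 + 3 + 2 + 4 + 2 + 1 + 4 = 21
Mean = 21 / 7 = 3.0

3.0


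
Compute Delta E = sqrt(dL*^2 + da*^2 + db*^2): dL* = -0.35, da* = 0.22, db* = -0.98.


Formula: Delta E = sqrt(dL*^2 + da*^2 + db*^2)
Step 1: dL*^2 = (-0.35)^2 = 0.1225
Step 2: da*^2 = 0.22^2 = 0.0484
Step 3: db*^2 = (-0.98)^2 = 0.9604
Step 4: Sum = 0.1225 + 0.0484 + 0.9604 = 1.1313
Step 5: Delta E = sqrt(1.1313) = 1.06

1.06 Delta E


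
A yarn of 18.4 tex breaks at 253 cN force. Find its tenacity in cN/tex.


Formula: Tenacity = Breaking force / Linear density
Tenacity = 253 cN / 18.4 tex
Tenacity = 13.75 cN/tex

13.75 cN/tex


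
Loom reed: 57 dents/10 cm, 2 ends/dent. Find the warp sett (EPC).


Formula: EPC = (dents per 10 cm * ends per dent) / 10
Step 1: Total ends per 10 cm = 57 * 2 = 114
Step 2: EPC = 114 / 10 = 11.4 ends/cm

11.4 ends/cm


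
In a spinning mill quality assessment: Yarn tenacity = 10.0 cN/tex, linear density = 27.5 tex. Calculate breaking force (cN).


Formula: Breaking force = Tenacity * Linear density
F = 10.0 cN/tex * 27.5 tex
F = 275.00 cN

275.00 cN


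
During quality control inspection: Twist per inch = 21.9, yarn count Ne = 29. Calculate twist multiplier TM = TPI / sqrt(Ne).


Formula: TM = TPI / sqrt(Ne)
Step 1: sqrt(Ne) = sqrt(29) = 5.3852
Step 2: TM = 21.9 / 5.3852 = 4.07

4.07 TM


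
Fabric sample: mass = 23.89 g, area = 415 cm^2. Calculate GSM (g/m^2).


Formula: GSM = mass_g / area_m2
Step 1: Convert area: 415 cm^2 = 415 / 10000 = 0.0415 m^2
Step 2: GSM = 23.89 g / 0.0415 m^2 = 575.7 g/m^2

575.7 g/m^2


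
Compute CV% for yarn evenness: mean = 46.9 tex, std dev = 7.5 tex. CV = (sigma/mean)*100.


Formula: CV% = (standard deviation / mean) * 100
Step 1: Ratio = 7.5 / 46.9 = 0.159915
Step 2: CV% = 0.159915 * 100 = 15.9915% ≈ 16.0%

16.0%


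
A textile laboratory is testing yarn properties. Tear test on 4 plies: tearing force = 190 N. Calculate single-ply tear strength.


Formula: Per-ply strength = Total force / Number of plies
Per-ply = 190 N / 4
Per-ply = 47.5 N

47.5 N


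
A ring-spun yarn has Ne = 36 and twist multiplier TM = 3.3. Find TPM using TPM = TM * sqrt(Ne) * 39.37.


Formula: TPM = TM * sqrt(Ne) * 39.37
Step 1: sqrt(Ne) = sqrt(36) = 6
Step 2: TM * sqrt(Ne) = 3.3 * 6 = 19.8
Step 3: TPM = 19.8 * 39.37 = 780 twists/m

780 twists/m


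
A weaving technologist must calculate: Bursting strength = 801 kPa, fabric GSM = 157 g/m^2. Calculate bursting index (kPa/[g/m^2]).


Formula: Bursting Index = Bursting Strength / Fabric GSM
BI = 801 kPa / 157 g/m^2
BI = 5.102 kPa/(g/m^2)

5.102 kPa/(g/m^2)


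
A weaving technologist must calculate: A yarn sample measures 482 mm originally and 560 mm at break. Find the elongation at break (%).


Formula: Elongation (%) = ((L_break - L0) / L0) * 100
Step 1: Extension = 560 - 482 = 78 mm
Step 2: Elongation = (78 / 482) * 100
Step 3: Elongation = 0.161826 * 100 = 16.1826% ≈ 16.2%

16.2%


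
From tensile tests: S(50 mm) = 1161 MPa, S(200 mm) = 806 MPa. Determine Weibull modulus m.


Formula: m = ln(L1/L2) / ln(S2/S1)
Step 1: ln(L1/L2) = ln(50/200) = -1.38629
Step 2: S2/S1 = 806/1161 = 0.69423
Step 3: ln(S2/S1) = ln(0.69423) = -0.36495
Step 4: m = -1.38629 / -0.36495 = 3.80

3.80 (Weibull m)


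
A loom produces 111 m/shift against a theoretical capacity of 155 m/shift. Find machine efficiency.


Formula: Efficiency% = (Actual output / Theoretical output) * 100
Efficiency% = (111 / 155) * 100
Efficiency% = 0.716129 * 100 = 71.6129% ≈ 71.6%

71.6%


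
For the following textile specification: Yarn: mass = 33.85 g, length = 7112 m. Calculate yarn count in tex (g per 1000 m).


Formula: Tex = (mass_g / length_m) * 1000
Substituting: Tex = (33.85 / 7112) * 1000
Intermediate: 33.85 / 7112 = 0.00475956 g/m
Tex = 0.00475956 * 1000 = 4.76 tex

4.76 tex


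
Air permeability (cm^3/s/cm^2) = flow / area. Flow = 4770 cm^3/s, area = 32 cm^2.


Formula: Air Permeability = Airflow / Test Area
AP = 4770 cm^3/s / 32 cm^2
AP = 149.1 cm^3/s/cm^2

149.1 cm^3/s/cm^2


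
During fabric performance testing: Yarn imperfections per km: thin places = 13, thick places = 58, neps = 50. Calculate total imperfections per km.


Formula: Total = thin places + thick places + neps
Total = 13 + 58 + 50
Total = 121 imperfections/km

121 imperfections/km


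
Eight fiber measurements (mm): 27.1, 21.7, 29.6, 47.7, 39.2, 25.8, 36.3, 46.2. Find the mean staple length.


Formula: Mean = sum of lengths / count
Sum = 27.1 + 21.7 + 29.6 + 47.7 + 39.2 + 25.8 + 36.3 + 46.2
Sum = 273.6 mm
Mean = 273.6 / 8 = 34.20 mm

34.20 mm


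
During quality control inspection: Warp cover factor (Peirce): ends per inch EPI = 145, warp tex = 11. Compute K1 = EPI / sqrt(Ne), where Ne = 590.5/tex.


Formula: K1 = EPI / sqrt(Ne), with Ne = 590.5 / tex_warp
Step 1: Ne = 590.5 / 11 = 53.682
Step 2: sqrt(Ne) = sqrt(53.682) = 7.3268
Step 3: K1 = 145 / 7.3268 = 19.8

19.8


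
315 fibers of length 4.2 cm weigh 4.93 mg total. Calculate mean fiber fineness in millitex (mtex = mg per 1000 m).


Formula: fineness (mtex) = mass (mg) / total length (km) = (mass_mg / total_length_m) * 1000
Step 1: Convert fiber length: 4.2 cm = 0.042 m
Step 2: Total fiber length = 315 * 0.042 = 13.23 m
Step 3: Linear density = 4.93 mg / 13.23 m = 0.3726 mg/m
Step 4: fineness = 0.3726 * 1000 = 372.6 mtex

372.6 mtex


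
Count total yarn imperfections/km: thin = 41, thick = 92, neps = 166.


Formula: Total = thin places + thick places + neps
Total = 41 + 92 + 166
Total = 299 imperfections/km

299 imperfections/km


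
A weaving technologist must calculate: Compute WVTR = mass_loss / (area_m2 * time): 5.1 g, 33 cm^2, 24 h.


Formula: WVTR = mass_loss / (area * time)
Step 1: Convert area: 33 cm^2 = 0.0033 m^2
Step 2: WVTR = 5.1 g / (0.0033 m^2 * 24 h)
Step 3: WVTR = 5.1 / 0.0792 = 64.4 g/m^2/h

64.4 g/m^2/h


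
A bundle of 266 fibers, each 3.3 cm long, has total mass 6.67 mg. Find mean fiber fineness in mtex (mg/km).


Formula: fineness (mtex) = mass (mg) / total length (km) = (mass_mg / total_length_m) * 1000
Step 1: Convert fiber length: 3.3 cm = 0.033 m
Step 2: Total fiber length = 266 * 0.033 = 8.778 m
Step 3: Linear density = 6.67 mg / 8.778 m = 0.7599 mg/m
Step 4: fineness = 0.7599 * 1000 = 759.9 mtex

759.9 mtex


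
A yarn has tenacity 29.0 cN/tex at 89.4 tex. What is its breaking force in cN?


Formula: Breaking force = Tenacity * Linear density
F = 29.0 cN/tex * 89.4 tex
F = 2592.60 cN

2592.60 cN


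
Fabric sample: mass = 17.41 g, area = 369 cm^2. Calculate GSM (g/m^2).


Formula: GSM = mass_g / area_m2
Step 1: Convert area: 369 cm^2 = 369 / 10000 = 0.0369 m^2
Step 2: GSM = 17.41 g / 0.0369 m^2 = 471.8 g/m^2

471.8 g/m^2


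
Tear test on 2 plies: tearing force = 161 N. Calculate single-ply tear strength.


Formula: Per-ply strength = Total force / Number of plies
Per-ply = 161 N / 2
Per-ply = 80.5 N

80.5 N


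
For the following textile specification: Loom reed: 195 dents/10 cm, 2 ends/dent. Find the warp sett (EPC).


Formula: EPC = (dents per 10 cm * ends per dent) / 10
Step 1: Total ends per 10 cm = 195 * 2 = 390
Step 2: EPC = 390 / 10 = 39.0 ends/cm

39.0 ends/cm


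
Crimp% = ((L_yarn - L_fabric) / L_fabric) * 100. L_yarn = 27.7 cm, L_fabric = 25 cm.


Formula: Crimp% = ((L_yarn - L_fabric) / L_fabric) * 100
Step 1: Extension = 27.7 - 25 = 2.7 cm
Step 2: Crimp% = (2.7 / 25) * 100
Step 3: Crimp% = 0.108 * 100 = 10.8%

10.8%


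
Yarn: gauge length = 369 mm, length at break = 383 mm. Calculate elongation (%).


Formula: Elongation (%) = ((L_break - L0) / L0) * 100
Step 1: Extension = 383 - 369 = 14 mm
Step 2: Elongation = (14 / 369) * 100
Step 3: Elongation = 0.03794 * 100 = 3.794% ≈ 3.8%

3.8%


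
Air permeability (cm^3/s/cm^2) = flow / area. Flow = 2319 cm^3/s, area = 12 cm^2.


Formula: Air Permeability = Airflow / Test Area
AP = 2319 cm^3/s / 12 cm^2
AP = 193.3 cm^3/s/cm^2

193.3 cm^3/s/cm^2


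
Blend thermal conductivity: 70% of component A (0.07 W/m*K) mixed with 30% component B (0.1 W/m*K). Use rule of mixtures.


Formula: Blend property = (fraction_A * property_A) + (fraction_B * property_B)
Step 1: Contribution A = 70/100 * 0.07 W/m*K = 0.049 W/m*K
Step 2: Contribution B = 30/100 * 0.1 W/m*K = 0.03 W/m*K
Step 3: Blend thermal conductivity = 0.049 + 0.03 = 0.079 W/m*K

0.079 W/m*K


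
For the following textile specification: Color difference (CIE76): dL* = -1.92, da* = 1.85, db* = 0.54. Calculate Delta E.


Formula: Delta E = sqrt(dL*^2 + da*^2 + db*^2)
Step 1: dL*^2 = (-1.92)^2 = 3.6864
Step 2: da*^2 = 1.85^2 = 3.4225
Step 3: db*^2 = 0.54^2 = 0.2916
Step 4: Sum = 3.6864 + 3.4225 + 0.2916 = 7.4005
Step 5: Delta E = sqrt(7.4005) = 2.72

2.72 Delta E


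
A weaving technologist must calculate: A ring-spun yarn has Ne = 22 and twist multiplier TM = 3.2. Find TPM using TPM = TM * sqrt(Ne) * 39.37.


Formula: TPM = TM * sqrt(Ne) * 39.37
Step 1: sqrt(Ne) = sqrt(22) = 4.6904
Step 2: TM * sqrt(Ne) = 3.2 * 4.6904 = 15.0093
Step 3: TPM = 15.0093 * 39.37 = 591 twists/m

591 twists/m


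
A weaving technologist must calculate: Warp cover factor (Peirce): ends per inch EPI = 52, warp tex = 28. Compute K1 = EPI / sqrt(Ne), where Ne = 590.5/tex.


Formula: K1 = EPI / sqrt(Ne), with Ne = 590.5 / tex_warp
Step 1: Ne = 590.5 / 28 = 21.089
Step 2: sqrt(Ne) = sqrt(21.089) = 4.5923
Step 3: K1 = 52 / 4.5923 = 11.3

11.3


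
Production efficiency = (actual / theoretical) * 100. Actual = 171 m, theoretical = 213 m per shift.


Formula: Efficiency% = (Actual output / Theoretical output) * 100
Efficiency% = (171 / 213) * 100
Efficiency% = 0.802817 * 100 = 80.2817% ≈ 80.3%

80.3%


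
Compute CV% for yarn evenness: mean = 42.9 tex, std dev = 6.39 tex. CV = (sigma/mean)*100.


Formula: CV% = (standard deviation / mean) * 100
Step 1: Ratio = 6.39 / 42.9 = 0.148951
Step 2: CV% = 0.148951 * 100 = 14.8951% ≈ 14.9%

14.9%


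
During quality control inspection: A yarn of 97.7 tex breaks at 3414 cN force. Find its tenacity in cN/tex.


Formula: Tenacity = Breaking force / Linear density
Tenacity = 3414 cN / 97.7 tex
Tenacity = 34.94 cN/tex

34.94 cN/tex


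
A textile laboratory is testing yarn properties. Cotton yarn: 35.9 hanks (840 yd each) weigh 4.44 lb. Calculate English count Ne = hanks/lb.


Formula: Ne = hanks / mass_lb
Substituting: Ne = 35.9 / 4.44
Ne = 8.1

8.1 Ne


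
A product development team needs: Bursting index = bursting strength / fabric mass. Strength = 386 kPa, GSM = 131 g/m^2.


Formula: Bursting Index = Bursting Strength / Fabric GSM
BI = 386 kPa / 131 g/m^2
BI = 2.947 kPa/(g/m^2)

2.947 kPa/(g/m^2)


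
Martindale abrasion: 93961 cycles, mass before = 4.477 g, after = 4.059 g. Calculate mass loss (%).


Formula: Mass loss% = ((m_before - m_after) / m_before) * 100
Step 1: Mass loss = 4.477 - 4.059 = 0.418 g
Step 2: Ratio = 0.418 / 4.477 = 0.0933661
Step 3: Mass loss% = 0.0933661 * 100 = 9.33661% ≈ 9.34%

9.34%


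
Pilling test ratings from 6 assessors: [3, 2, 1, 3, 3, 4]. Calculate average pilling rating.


Formula: Mean = sum / count
Sum = 3 + 2 + 1 + 3 + 3 + 4 = 16
Mean = 16 / 6 = 2.7

2.7


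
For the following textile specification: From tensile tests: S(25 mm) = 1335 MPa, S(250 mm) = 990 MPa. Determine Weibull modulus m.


Formula: m = ln(L1/L2) / ln(S2/S1)
Step 1: ln(L1/L2) = ln(25/250) = -2.30259
Step 2: S2/S1 = 990/1335 = 0.74157
Step 3: ln(S2/S1) = ln(0.74157) = -0.29899
Step 4: m = -2.30259 / -0.29899 = 7.70

7.70 (Weibull m)


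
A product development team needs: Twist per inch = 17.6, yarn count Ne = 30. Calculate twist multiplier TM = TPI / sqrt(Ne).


Formula: TM = TPI / sqrt(Ne)
Step 1: sqrt(Ne) = sqrt(30) = 5.4772
Step 2: TM = 17.6 / 5.4772 = 3.21

3.21 TM


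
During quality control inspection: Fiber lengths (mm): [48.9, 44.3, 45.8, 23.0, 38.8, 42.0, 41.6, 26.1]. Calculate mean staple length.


Formula: Mean = sum of lengths / count
Sum = 48.9 + 44.3 + 45.8 + 23.0 + 38.8 + 42.0 + 41.6 + 26.1
Sum = 310.5 mm
Mean = 310.5 / 8 = 38.81 mm

38.81 mm


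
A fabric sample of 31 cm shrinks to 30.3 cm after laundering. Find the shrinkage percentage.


Formula: Shrinkage% = ((L_before - L_after) / L_before) * 100
Step 1: Shrinkage = 31 - 30.3 = 0.7 cm
Step 2: Shrinkage% = (0.7 / 31) * 100
Step 3: Shrinkage% = 0.022581 * 100 = 2.2581% ≈ 2.3%

2.3%


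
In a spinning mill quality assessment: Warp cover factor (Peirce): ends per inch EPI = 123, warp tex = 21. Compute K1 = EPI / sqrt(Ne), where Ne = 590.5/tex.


Formula: K1 = EPI / sqrt(Ne), with Ne = 590.5 / tex_warp
Step 1: Ne = 590.5 / 21 = 28.119
Step 2: sqrt(Ne) = sqrt(28.119) = 5.3027
Step 3: K1 = 123 / 5.3027 = 23.2

23.2


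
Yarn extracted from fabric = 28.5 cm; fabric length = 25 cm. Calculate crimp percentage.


Formula: Crimp% = ((L_yarn - L_fabric) / L_fabric) * 100
Step 1: Extension = 28.5 - 25 = 3.5 cm
Step 2: Crimp% = (3.5 / 25) * 100
Step 3: Crimp% = 0.14 * 100 = 14.0%

14.0%


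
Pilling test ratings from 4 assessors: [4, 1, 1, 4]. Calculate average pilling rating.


Formula: Mean = sum / count
Sum = 4 + 1 + 1 + 4 = 10
Mean = 10 / 4 = 2.5

2.5


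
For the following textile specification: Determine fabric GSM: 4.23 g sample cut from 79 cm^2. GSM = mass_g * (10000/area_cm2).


Formula: GSM = mass_g / area_m2
Step 1: Convert area: 79 cm^2 = 79 / 10000 = 0.0079 m^2
Step 2: GSM = 4.23 g / 0.0079 m^2 = 535.4 g/m^2

535.4 g/m^2


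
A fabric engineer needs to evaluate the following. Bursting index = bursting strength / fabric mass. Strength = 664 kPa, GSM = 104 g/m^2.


Formula: Bursting Index = Bursting Strength / Fabric GSM
BI = 664 kPa / 104 g/m^2
BI = 6.385 kPa/(g/m^2)

6.385 kPa/(g/m^2)


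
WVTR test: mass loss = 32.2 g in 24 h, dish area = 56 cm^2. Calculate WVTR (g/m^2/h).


Formula: WVTR = mass_loss / (area * time)
Step 1: Convert area: 56 cm^2 = 0.0056 m^2
Step 2: WVTR = 32.2 g / (0.0056 m^2 * 24 h)
Step 3: WVTR = 32.2 / 0.1344 = 239.6 g/m^2/h

239.6 g/m^2/h


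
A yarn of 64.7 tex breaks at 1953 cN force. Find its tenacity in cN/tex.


Formula: Tenacity = Breaking force / Linear density
Tenacity = 1953 cN / 64.7 tex
Tenacity = 30.19 cN/tex

30.19 cN/tex


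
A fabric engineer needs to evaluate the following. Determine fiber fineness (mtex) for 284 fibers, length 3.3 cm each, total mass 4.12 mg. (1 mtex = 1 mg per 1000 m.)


Formula: fineness (mtex) = mass (mg) / total length (km) = (mass_mg / total_length_m) * 1000
Step 1: Convert fiber length: 3.3 cm = 0.033 m
Step 2: Total fiber length = 284 * 0.033 = 9.372 m
Step 3: Linear density = 4.12 mg / 9.372 m = 0.4396 mg/m
Step 4: fineness = 0.4396 * 1000 = 439.6 mtex

439.6 mtex


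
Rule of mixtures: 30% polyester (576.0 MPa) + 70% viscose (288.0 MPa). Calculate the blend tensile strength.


Formula: Blend property = (fraction_A * property_A) + (fraction_B * property_B)
Step 1: Contribution A = 30/100 * 576.0 MPa = 172.8 MPa
Step 2: Contribution B = 70/100 * 288.0 MPa = 201.6 MPa
Step 3: Blend tensile strength = 172.8 + 201.6 = 374.4 MPa

374.4 MPa


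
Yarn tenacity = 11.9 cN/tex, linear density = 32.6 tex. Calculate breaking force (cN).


Formula: Breaking force = Tenacity * Linear density
F = 11.9 cN/tex * 32.6 tex
F = 387.94 cN

387.94 cN


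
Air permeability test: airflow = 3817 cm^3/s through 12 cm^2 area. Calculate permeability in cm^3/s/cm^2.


Formula: Air Permeability = Airflow / Test Area
AP = 3817 cm^3/s / 12 cm^2
AP = 318.1 cm^3/s/cm^2

318.1 cm^3/s/cm^2


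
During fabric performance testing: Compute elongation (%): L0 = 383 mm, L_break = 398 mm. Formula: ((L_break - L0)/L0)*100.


Formula: Elongation (%) = ((L_break - L0) / L0) * 100
Step 1: Extension = 398 - 383 = 15 mm
Step 2: Elongation = (15 / 383) * 100
Step 3: Elongation = 0.039164 * 100 = 3.9164% ≈ 3.9%

3.9%


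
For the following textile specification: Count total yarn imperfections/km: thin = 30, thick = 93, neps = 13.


Formula: Total = thin places + thick places + neps
Total = 30 + 93 + 13
Total = 136 imperfections/km

136 imperfections/km


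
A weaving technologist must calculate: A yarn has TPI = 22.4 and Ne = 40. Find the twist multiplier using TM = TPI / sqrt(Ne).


Formula: TM = TPI / sqrt(Ne)
Step 1: sqrt(Ne) = sqrt(40) = 6.3246
Step 2: TM = 22.4 / 6.3246 = 3.54

3.54 TM


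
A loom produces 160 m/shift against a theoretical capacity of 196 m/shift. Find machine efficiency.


Formula: Efficiency% = (Actual output / Theoretical output) * 100
Efficiency% = (160 / 196) * 100
Efficiency% = 0.816327 * 100 = 81.6327% ≈ 81.6%

81.6%


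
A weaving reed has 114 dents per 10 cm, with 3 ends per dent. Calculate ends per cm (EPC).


Formula: EPC = (dents per 10 cm * ends per dent) / 10
Step 1: Total ends per 10 cm = 114 * 3 = 342
Step 2: EPC = 342 / 10 = 34.2 ends/cm

34.2 ends/cm


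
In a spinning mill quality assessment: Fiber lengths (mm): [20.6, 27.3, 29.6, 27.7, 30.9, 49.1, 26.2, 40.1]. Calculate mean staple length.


Formula: Mean = sum of lengths / count
Sum = 20.6 + 27.3 + 29.6 + 27.7 + 30.9 + 49.1 + 26.2 + 40.1
Sum = 251.5 mm
Mean = 251.5 / 8 = 31.44 mm

31.44 mm


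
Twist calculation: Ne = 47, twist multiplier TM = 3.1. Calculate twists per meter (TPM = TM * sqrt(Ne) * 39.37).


Formula: TPM = TM * sqrt(Ne) * 39.37
Step 1: sqrt(Ne) = sqrt(47) = 6.8557
Step 2: TM * sqrt(Ne) = 3.1 * 6.8557 = 21.2527
Step 3: TPM = 21.2527 * 39.37 = 837 twists/m

837 twists/m


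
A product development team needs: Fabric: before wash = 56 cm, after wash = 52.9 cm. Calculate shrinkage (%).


Formula: Shrinkage% = ((L_before - L_after) / L_before) * 100
Step 1: Shrinkage = 56 - 52.9 = 3.1 cm
Step 2: Shrinkage% = (3.1 / 56) * 100
Step 3: Shrinkage% = 0.055357 * 100 = 5.5357% ≈ 5.5%

5.5%


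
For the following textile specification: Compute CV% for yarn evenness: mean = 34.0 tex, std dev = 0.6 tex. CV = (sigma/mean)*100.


Formula: CV% = (standard deviation / mean) * 100
Step 1: Ratio = 0.6 / 34.0 = 0.017647
Step 2: CV% = 0.017647 * 100 = 1.7647% ≈ 1.8%

1.8%


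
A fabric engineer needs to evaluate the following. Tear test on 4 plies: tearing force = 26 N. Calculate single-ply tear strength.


Formula: Per-ply strength = Total force / Number of plies
Per-ply = 26 N / 4
Per-ply = 6.5 N

6.5 N


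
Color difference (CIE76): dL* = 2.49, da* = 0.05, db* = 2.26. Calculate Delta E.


Formula: Delta E = sqrt(dL*^2 + da*^2 + db*^2)
Step 1: dL*^2 = 2.49^2 = 6.2001
Step 2: da*^2 = 0.05^2 = 0.0025
Step 3: db*^2 = 2.26^2 = 5.1076
Step 4: Sum = 6.2001 + 0.0025 + 5.1076 = 11.3102
Step 5: Delta E = sqrt(11.3102) = 3.36

3.36 Delta E


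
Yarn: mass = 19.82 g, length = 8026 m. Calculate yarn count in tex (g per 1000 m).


Formula: Tex = (mass_g / length_m) * 1000
Substituting: Tex = (19.82 / 8026) * 1000
Intermediate: 19.82 / 8026 = 0.00246947 g/m
Tex = 0.00246947 * 1000 = 2.47 tex

2.47 tex


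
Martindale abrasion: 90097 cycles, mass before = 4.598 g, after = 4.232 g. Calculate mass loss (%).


Formula: Mass loss% = ((m_before - m_after) / m_before) * 100
Step 1: Mass loss = 4.598 - 4.232 = 0.366 g
Step 2: Ratio = 0.366 / 4.598 = 0.0795998
Step 3: Mass loss% = 0.0795998 * 100 = 7.95998% ≈ 7.96%

7.96%


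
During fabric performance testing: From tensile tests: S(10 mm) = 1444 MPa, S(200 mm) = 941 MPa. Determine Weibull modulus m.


Formula: m = ln(L1/L2) / ln(S2/S1)
Step 1: ln(L1/L2) = ln(10/200) = -2.99573
Step 2: S2/S1 = 941/1444 = 0.65166
Step 3: ln(S2/S1) = ln(0.65166) = -0.42823
Step 4: m = -2.99573 / -0.42823 = 7.00

7.00 (Weibull m)


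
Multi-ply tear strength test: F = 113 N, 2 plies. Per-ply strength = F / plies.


Formula: Per-ply strength = Total force / Number of plies
Per-ply = 113 N / 2
Per-ply = 56.5 N

56.5 N


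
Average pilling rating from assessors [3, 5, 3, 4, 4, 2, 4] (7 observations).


Formula: Mean = sum / count
Sum = 3 + 5 + 3 + 4 + 4 + 2 + 4 = 25
Mean = 25 / 7 = 3.6

3.6


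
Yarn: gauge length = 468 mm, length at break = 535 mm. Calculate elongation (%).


Formula: Elongation (%) = ((L_break - L0) / L0) * 100
Step 1: Extension = 535 - 468 = 67 mm
Step 2: Elongation = (67 / 468) * 100
Step 3: Elongation = 0.143162 * 100 = 14.3162% ≈ 14.3%

14.3%


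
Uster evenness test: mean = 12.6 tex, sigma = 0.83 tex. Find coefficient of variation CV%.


Formula: CV% = (standard deviation / mean) * 100
Step 1: Ratio = 0.83 / 12.6 = 0.065873
Step 2: CV% = 0.065873 * 100 = 6.5873% ≈ 6.6%

6.6%


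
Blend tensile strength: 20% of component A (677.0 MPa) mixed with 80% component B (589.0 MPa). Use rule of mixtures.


Formula: Blend property = (fraction_A * property_A) + (fraction_B * property_B)
Step 1: Contribution A = 20/100 * 677.0 MPa = 135.4 MPa
Step 2: Contribution B = 80/100 * 589.0 MPa = 471.2 MPa
Step 3: Blend tensile strength = 135.4 + 471.2 = 606.6 MPa

606.6 MPa


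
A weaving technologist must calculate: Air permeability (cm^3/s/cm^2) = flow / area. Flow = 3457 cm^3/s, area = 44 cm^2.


Formula: Air Permeability = Airflow / Test Area
AP = 3457 cm^3/s / 44 cm^2
AP = 78.6 cm^3/s/cm^2

78.6 cm^3/s/cm^2


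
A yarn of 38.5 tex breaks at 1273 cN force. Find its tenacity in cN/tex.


Formula: Tenacity = Breaking force / Linear density
Tenacity = 1273 cN / 38.5 tex
Tenacity = 33.06 cN/tex

33.06 cN/tex


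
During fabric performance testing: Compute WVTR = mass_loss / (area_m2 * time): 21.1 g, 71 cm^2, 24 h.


Formula: WVTR = mass_loss / (area * time)
Step 1: Convert area: 71 cm^2 = 0.0071 m^2
Step 2: WVTR = 21.1 g / (0.0071 m^2 * 24 h)
Step 3: WVTR = 21.1 / 0.1704 = 123.8 g/m^2/h

123.8 g/m^2/h


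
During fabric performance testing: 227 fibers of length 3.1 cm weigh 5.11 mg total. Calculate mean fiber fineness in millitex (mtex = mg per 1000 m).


Formula: fineness (mtex) = mass (mg) / total length (km) = (mass_mg / total_length_m) * 1000
Step 1: Convert fiber length: 3.1 cm = 0.031 m
Step 2: Total fiber length = 227 * 0.031 = 7.037 m
Step 3: Linear density = 5.11 mg / 7.037 m = 0.7262 mg/m
Step 4: fineness = 0.7262 * 1000 = 726.2 mtex

726.2 mtex


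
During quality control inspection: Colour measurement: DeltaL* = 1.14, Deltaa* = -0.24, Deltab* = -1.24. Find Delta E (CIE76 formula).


Formula: Delta E = sqrt(dL*^2 + da*^2 + db*^2)
Step 1: dL*^2 = 1.14^2 = 1.2996
Step 2: da*^2 = (-0.24)^2 = 0.0576
Step 3: db*^2 = (-1.24)^2 = 1.5376
Step 4: Sum = 1.2996 + 0.0576 + 1.5376 = 2.8948
Step 5: Delta E = sqrt(2.8948) = 1.7

1.7 Delta E


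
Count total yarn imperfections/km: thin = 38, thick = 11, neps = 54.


Formula: Total = thin places + thick places + neps
Total = 38 + 11 + 54
Total = 103 imperfections/km

103 imperfections/km


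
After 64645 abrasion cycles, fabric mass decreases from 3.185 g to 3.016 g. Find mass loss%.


Formula: Mass loss% = ((m_before - m_after) / m_before) * 100
Step 1: Mass loss = 3.185 - 3.016 = 0.169 g
Step 2: Ratio = 0.169 / 3.185 = 0.0530612
Step 3: Mass loss% = 0.0530612 * 100 = 5.30612% ≈ 5.31%

5.31%


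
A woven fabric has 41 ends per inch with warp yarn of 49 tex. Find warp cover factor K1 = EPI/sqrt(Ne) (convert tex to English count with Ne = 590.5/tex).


Formula: K1 = EPI / sqrt(Ne), with Ne = 590.5 / tex_warp
Step 1: Ne = 590.5 / 49 = 12.051
Step 2: sqrt(Ne) = sqrt(12.051) = 3.4715
Step 3: K1 = 41 / 3.4715 = 11.8

11.8


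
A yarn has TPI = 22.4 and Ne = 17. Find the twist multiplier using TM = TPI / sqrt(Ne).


Formula: TM = TPI / sqrt(Ne)
Step 1: sqrt(Ne) = sqrt(17) = 4.1231
Step 2: TM = 22.4 / 4.1231 = 5.43

5.43 TM


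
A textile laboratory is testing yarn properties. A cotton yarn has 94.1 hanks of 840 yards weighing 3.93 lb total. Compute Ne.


Formula: Ne = hanks / mass_lb
Substituting: Ne = 94.1 / 3.93
Ne = 23.9

23.9 Ne


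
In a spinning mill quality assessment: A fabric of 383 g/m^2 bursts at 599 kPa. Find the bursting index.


Formula: Bursting Index = Bursting Strength / Fabric GSM
BI = 599 kPa / 383 g/m^2
BI = 1.564 kPa/(g/m^2)

1.564 kPa/(g/m^2)
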